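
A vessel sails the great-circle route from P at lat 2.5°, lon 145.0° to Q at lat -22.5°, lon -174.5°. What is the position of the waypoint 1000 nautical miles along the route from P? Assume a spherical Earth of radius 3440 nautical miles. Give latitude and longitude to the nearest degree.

≈ lat -7°, lon 159°

Convert each endpoint to a unit vector on the sphere (x = cos φ cos λ, y = cos φ sin λ, z = sin φ).
The central angle between the endpoints is δ = arccos(p₁·p₂) ≈ 0.816 rad (46.8°). The total great-circle distance is δ·R ≈ 0.816 × 3440 ≈ 2807 nmi, so the target fraction is f = 1000/2807 ≈ 0.356.
Interpolate at f ≈ 0.356 with slerp weights a = sin((1−f)δ)/sin δ ≈ 0.688, b = sin(fδ)/sin δ ≈ 0.393.
p = a·p₁ + b·p₂ ≈ (-0.925, 0.360, -0.121); φ = arcsin(p_z) ≈ -6.92°, λ = atan2(p_y, p_x) ≈ 158.76°.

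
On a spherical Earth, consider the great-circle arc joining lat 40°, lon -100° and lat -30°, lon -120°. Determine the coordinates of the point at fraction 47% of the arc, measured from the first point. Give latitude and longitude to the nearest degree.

≈ lat 7°, lon -110°

Write both endpoints as unit vectors p₁, p₂ with components (cos φ cos λ, cos φ sin λ, sin φ).
The central angle between the endpoints is δ = arccos(p₁·p₂) ≈ 1.264 rad (72.4°).
Interpolate at f = 0.47 with slerp weights a = sin((1−f)δ)/sin δ ≈ 0.651, b = sin(fδ)/sin δ ≈ 0.587.
p = a·p₁ + b·p₂ ≈ (-0.341, -0.932, 0.125); φ = arcsin(p_z) ≈ 7.19°, λ = atan2(p_y, p_x) ≈ -110.10°.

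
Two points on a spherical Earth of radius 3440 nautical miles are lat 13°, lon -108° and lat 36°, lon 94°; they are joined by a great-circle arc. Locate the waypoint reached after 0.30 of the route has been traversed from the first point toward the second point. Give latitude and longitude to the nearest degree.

≈ lat 47°, lon -128°

From cos δ = sin φ₁ sin φ₂ + cos φ₁ cos φ₂ cos Δλ, the central angle is δ ≈ 2.213 rad (126.8°).
Interpolate at f = 0.30 with slerp weights a = sin((1−f)δ)/sin δ ≈ 1.248, b = sin(fδ)/sin δ ≈ 0.769.
p = a·p₁ + b·p₂ ≈ (-0.419, -0.536, 0.733); φ = arcsin(p_z) ≈ 47.13°, λ = atan2(p_y, p_x) ≈ -128.04°.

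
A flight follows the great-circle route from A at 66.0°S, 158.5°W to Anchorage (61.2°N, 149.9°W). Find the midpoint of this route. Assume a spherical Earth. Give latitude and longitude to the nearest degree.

Convert each endpoint to a unit vector on the sphere (x = cos φ cos λ, y = cos φ sin λ, z = sin φ).
The central angle between the endpoints is δ = arccos(p₁·p₂) ≈ 2.223 rad (127.4°).
Interpolate at f = 1/2 with slerp weights a = sin((1−f)δ)/sin δ ≈ 1.128, b = sin(fδ)/sin δ ≈ 1.128.
p = a·p₁ + b·p₂ ≈ (-0.897, -0.441, -0.042); φ = arcsin(p_z) ≈ -2.41°, λ = atan2(p_y, p_x) ≈ -153.84°.

≈ 2°S, 154°W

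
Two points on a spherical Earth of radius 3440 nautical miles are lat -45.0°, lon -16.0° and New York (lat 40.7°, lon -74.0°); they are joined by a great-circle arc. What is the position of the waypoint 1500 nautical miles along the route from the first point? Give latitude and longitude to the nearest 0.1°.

≈ lat -24.5°, lon -33.7°

Convert each endpoint to a unit vector on the sphere (x = cos φ cos λ, y = cos φ sin λ, z = sin φ).
The central angle between the endpoints is δ = arccos(p₁·p₂) ≈ 1.749 rad (100.2°). The total great-circle distance is δ·R ≈ 1.749 × 3440 ≈ 6016 nmi, so the target fraction is f = 1500/6016 ≈ 0.249.
Interpolate at f ≈ 0.249 with slerp weights a = sin((1−f)δ)/sin δ ≈ 0.982, b = sin(fδ)/sin δ ≈ 0.429.
p = a·p₁ + b·p₂ ≈ (0.757, -0.504, -0.415); φ = arcsin(p_z) ≈ -24.51°, λ = atan2(p_y, p_x) ≈ -33.65°.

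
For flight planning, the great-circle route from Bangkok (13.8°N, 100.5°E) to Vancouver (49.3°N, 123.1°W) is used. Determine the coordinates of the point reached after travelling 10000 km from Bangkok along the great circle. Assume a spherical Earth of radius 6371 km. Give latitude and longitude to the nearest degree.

≈ 59°N, 145°W

The haversine formula gives a central angle δ ≈ 1.852 rad (106.1°) between the endpoints. The total great-circle distance is δ·R ≈ 1.852 × 6371 ≈ 11801 km, so the target fraction is f = 10000/11801 ≈ 0.847.
Interpolate at f ≈ 0.847 with slerp weights a = sin((1−f)δ)/sin δ ≈ 0.290, b = sin(fδ)/sin δ ≈ 1.041.
p = a·p₁ + b·p₂ ≈ (-0.422, -0.291, 0.858); φ = arcsin(p_z) ≈ 59.14°, λ = atan2(p_y, p_x) ≈ -145.38°.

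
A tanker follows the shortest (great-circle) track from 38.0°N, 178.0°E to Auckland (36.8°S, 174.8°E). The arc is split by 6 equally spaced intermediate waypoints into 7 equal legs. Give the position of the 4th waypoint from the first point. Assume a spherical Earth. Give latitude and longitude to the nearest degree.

The haversine formula gives a central angle δ ≈ 1.307 rad (74.9°) between the endpoints.
Interpolate at f = 4/7 with slerp weights a = sin((1−f)δ)/sin δ ≈ 0.550, b = sin(fδ)/sin δ ≈ 0.704.
p = a·p₁ + b·p₂ ≈ (-0.994, 0.066, -0.083); φ = arcsin(p_z) ≈ -4.74°, λ = atan2(p_y, p_x) ≈ 176.19°.

≈ 5°S, 176°E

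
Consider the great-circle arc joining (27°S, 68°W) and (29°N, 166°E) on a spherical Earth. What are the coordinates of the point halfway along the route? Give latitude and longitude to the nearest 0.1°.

Write both endpoints as unit vectors p₁, p₂ with components (cos φ cos λ, cos φ sin λ, sin φ).
The central angle between the endpoints is δ = arccos(p₁·p₂) ≈ 2.316 rad (132.7°).
Interpolate at f = 1/2 with slerp weights a = sin((1−f)δ)/sin δ ≈ 1.246, b = sin(fδ)/sin δ ≈ 1.246.
p = a·p₁ + b·p₂ ≈ (-0.642, -0.766, 0.038); φ = arcsin(p_z) ≈ 2.20°, λ = atan2(p_y, p_x) ≈ -129.96°.

≈ (2.2°N, 130.0°W)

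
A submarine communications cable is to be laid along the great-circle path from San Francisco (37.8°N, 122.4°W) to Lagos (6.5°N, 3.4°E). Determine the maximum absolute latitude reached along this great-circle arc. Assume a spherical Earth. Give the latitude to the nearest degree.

The great circle lies in the plane with unit normal n̂ = (p₁ × p₂)/|p₁ × p₂|.
Here n̂_z ≈ +0.691; the vertex latitude is φ_max = arccos|n̂_z| ≈ 46.3°.
Check via Clairaut: cos φ_max = |cos φ₁| · sin C = cos(37.8°)·sin(61.1°) ≈ 0.691, again giving ≈ 46.3°.

≈ 46°N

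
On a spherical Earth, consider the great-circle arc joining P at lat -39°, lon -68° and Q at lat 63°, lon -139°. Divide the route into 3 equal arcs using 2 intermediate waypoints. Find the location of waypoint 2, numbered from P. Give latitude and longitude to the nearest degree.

Write both endpoints as unit vectors p₁, p₂ with components (cos φ cos λ, cos φ sin λ, sin φ).
The central angle between the endpoints is δ = arccos(p₁·p₂) ≈ 2.033 rad (116.5°).
Interpolate at f = 2/3 with slerp weights a = sin((1−f)δ)/sin δ ≈ 0.700, b = sin(fδ)/sin δ ≈ 1.091.
p = a·p₁ + b·p₂ ≈ (-0.170, -0.830, 0.532); φ = arcsin(p_z) ≈ 32.11°, λ = atan2(p_y, p_x) ≈ -101.58°.

≈ lat 32°, lon -102°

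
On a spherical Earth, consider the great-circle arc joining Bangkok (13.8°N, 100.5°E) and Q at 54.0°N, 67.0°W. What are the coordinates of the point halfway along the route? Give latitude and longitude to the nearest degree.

Convert each endpoint to a unit vector on the sphere (x = cos φ cos λ, y = cos φ sin λ, z = sin φ).
The central angle between the endpoints is δ = arccos(p₁·p₂) ≈ 1.944 rad (111.4°).
Interpolate at f = 1/2 with slerp weights a = sin((1−f)δ)/sin δ ≈ 0.887, b = sin(fδ)/sin δ ≈ 0.887.
p = a·p₁ + b·p₂ ≈ (0.047, 0.367, 0.929); φ = arcsin(p_z) ≈ 68.29°, λ = atan2(p_y, p_x) ≈ 82.74°.

≈ 68°N, 83°E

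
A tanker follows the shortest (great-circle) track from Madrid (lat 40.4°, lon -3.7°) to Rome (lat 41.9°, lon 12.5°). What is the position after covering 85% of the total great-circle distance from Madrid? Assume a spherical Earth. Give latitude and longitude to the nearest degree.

≈ lat 42°, lon 10°

Convert each endpoint to a unit vector on the sphere (x = cos φ cos λ, y = cos φ sin λ, z = sin φ).
The central angle between the endpoints is δ = arccos(p₁·p₂) ≈ 0.214 rad (12.3°).
Interpolate at f = 0.85 with slerp weights a = sin((1−f)δ)/sin δ ≈ 0.151, b = sin(fδ)/sin δ ≈ 0.852.
p = a·p₁ + b·p₂ ≈ (0.734, 0.130, 0.667); φ = arcsin(p_z) ≈ 41.82°, λ = atan2(p_y, p_x) ≈ 10.03°.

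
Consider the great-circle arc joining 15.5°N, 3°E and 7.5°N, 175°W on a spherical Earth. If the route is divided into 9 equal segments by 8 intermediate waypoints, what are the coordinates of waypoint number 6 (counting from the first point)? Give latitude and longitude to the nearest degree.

Write both endpoints as unit vectors p₁, p₂ with components (cos φ cos λ, cos φ sin λ, sin φ).
The central angle between the endpoints is δ = arccos(p₁·p₂) ≈ 2.739 rad (156.9°).
Interpolate at f = 6/9 with slerp weights a = sin((1−f)δ)/sin δ ≈ 2.018, b = sin(fδ)/sin δ ≈ 2.468.
p = a·p₁ + b·p₂ ≈ (-0.495, -0.111, 0.861); φ = arcsin(p_z) ≈ 59.48°, λ = atan2(p_y, p_x) ≈ -167.32°.

≈ 59°N, 167°W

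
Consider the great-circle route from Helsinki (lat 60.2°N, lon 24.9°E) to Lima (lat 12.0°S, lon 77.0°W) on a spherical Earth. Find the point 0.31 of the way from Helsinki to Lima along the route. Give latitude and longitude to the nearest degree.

Write both endpoints as unit vectors p₁, p₂ with components (cos φ cos λ, cos φ sin λ, sin φ).
The central angle between the endpoints is δ = arccos(p₁·p₂) ≈ 1.855 rad (106.3°).
Interpolate at f = 0.31 with slerp weights a = sin((1−f)δ)/sin δ ≈ 0.998, b = sin(fδ)/sin δ ≈ 0.567.
p = a·p₁ + b·p₂ ≈ (0.575, -0.331, 0.748); φ = arcsin(p_z) ≈ 48.45°, λ = atan2(p_y, p_x) ≈ -29.96°.

≈ lat 48°N, lon 30°W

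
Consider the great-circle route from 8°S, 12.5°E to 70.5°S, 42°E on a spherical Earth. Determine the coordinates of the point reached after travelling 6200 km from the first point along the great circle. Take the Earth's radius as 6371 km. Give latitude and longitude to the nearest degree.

From cos δ = sin φ₁ sin φ₂ + cos φ₁ cos φ₂ cos Δλ, the central angle is δ ≈ 1.139 rad (65.2°). The total great-circle distance is δ·R ≈ 1.139 × 6371 ≈ 7254 km, so the target fraction is f = 6200/7254 ≈ 0.855.
Interpolate at f ≈ 0.855 with slerp weights a = sin((1−f)δ)/sin δ ≈ 0.181, b = sin(fδ)/sin δ ≈ 0.910.
p = a·p₁ + b·p₂ ≈ (0.401, 0.242, -0.883); φ = arcsin(p_z) ≈ -62.06°, λ = atan2(p_y, p_x) ≈ 31.12°.

≈ 62°S, 31°E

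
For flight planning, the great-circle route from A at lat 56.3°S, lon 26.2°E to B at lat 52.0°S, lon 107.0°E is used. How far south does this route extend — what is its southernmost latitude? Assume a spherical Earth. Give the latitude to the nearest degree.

≈ 61°S

The great circle lies in the plane with unit normal n̂ = (p₁ × p₂)/|p₁ × p₂|.
Here n̂_z ≈ +0.479; the vertex latitude is φ_max = arccos|n̂_z| ≈ 61.4°.
Check via Clairaut: cos φ_max = |cos φ₁| · sin C = cos(56.3°)·sin(120.3°) ≈ 0.479, again giving ≈ 61.4°.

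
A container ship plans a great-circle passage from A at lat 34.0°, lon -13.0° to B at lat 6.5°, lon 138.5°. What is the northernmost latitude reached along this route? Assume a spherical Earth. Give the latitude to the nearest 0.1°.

The great circle lies in the plane with unit normal n̂ = (p₁ × p₂)/|p₁ × p₂|.
Here n̂_z ≈ +0.524; the vertex latitude is φ_max = arccos|n̂_z| ≈ 58.4°.
Check via Clairaut: cos φ_max = |cos φ₁| · sin C = cos(34.0°)·sin(39.2°) ≈ 0.524, again giving ≈ 58.4°.

≈ 58.4°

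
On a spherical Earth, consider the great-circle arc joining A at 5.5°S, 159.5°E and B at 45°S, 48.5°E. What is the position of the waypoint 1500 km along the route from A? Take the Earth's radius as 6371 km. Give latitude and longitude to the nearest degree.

≈ 15°S, 150°E

Write both endpoints as unit vectors p₁, p₂ with components (cos φ cos λ, cos φ sin λ, sin φ).
The central angle between the endpoints is δ = arccos(p₁·p₂) ≈ 1.756 rad (100.6°). The total great-circle distance is δ·R ≈ 1.756 × 6371 ≈ 11190 km, so the target fraction is f = 1500/11190 ≈ 0.134.
Interpolate at f ≈ 0.134 with slerp weights a = sin((1−f)δ)/sin δ ≈ 1.016, b = sin(fδ)/sin δ ≈ 0.237.
p = a·p₁ + b·p₂ ≈ (-0.836, 0.480, -0.265); φ = arcsin(p_z) ≈ -15.38°, λ = atan2(p_y, p_x) ≈ 150.15°.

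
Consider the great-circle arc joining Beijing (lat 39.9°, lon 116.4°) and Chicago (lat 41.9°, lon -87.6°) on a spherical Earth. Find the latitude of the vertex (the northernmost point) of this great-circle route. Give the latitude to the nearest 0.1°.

≈ 76.5°

The great circle lies in the plane with unit normal n̂ = (p₁ × p₂)/|p₁ × p₂|.
Here n̂_z ≈ +0.233; the vertex latitude is φ_max = arccos|n̂_z| ≈ 76.5°.
Check via Clairaut: cos φ_max = |cos φ₁| · sin C = cos(39.9°)·sin(17.7°) ≈ 0.233, again giving ≈ 76.5°.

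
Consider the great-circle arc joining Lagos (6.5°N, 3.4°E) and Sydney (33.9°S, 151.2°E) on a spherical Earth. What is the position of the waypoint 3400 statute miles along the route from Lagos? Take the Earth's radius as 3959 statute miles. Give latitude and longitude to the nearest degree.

Write both endpoints as unit vectors p₁, p₂ with components (cos φ cos λ, cos φ sin λ, sin φ).
The central angle between the endpoints is δ = arccos(p₁·p₂) ≈ 2.436 rad (139.6°). The total great-circle distance is δ·R ≈ 2.436 × 3959 ≈ 9643 mi, so the target fraction is f = 3400/9643 ≈ 0.353.
Interpolate at f ≈ 0.353 with slerp weights a = sin((1−f)δ)/sin δ ≈ 1.541, b = sin(fδ)/sin δ ≈ 1.167.
p = a·p₁ + b·p₂ ≈ (0.680, 0.557, -0.476); φ = arcsin(p_z) ≈ -28.45°, λ = atan2(p_y, p_x) ≈ 39.34°.

≈ 28°S, 39°E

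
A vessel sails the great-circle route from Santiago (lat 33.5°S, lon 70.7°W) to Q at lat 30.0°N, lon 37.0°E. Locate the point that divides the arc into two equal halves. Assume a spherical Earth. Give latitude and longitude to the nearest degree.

From cos δ = sin φ₁ sin φ₂ + cos φ₁ cos φ₂ cos Δλ, the central angle is δ ≈ 2.089 rad (119.7°).
Interpolate at f = 1/2 with slerp weights a = sin((1−f)δ)/sin δ ≈ 0.996, b = sin(fδ)/sin δ ≈ 0.996.
p = a·p₁ + b·p₂ ≈ (0.963, -0.265, -0.052); φ = arcsin(p_z) ≈ -2.96°, λ = atan2(p_y, p_x) ≈ -15.37°.

≈ lat 3°S, lon 15°W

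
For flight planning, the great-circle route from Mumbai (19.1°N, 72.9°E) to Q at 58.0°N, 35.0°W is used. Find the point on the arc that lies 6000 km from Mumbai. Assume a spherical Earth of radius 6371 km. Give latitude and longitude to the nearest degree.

≈ 58°N, 22°E

Write both endpoints as unit vectors p₁, p₂ with components (cos φ cos λ, cos φ sin λ, sin φ).
The central angle between the endpoints is δ = arccos(p₁·p₂) ≈ 1.447 rad (82.9°). The total great-circle distance is δ·R ≈ 1.447 × 6371 ≈ 9218 km, so the target fraction is f = 6000/9218 ≈ 0.651.
Interpolate at f ≈ 0.651 with slerp weights a = sin((1−f)δ)/sin δ ≈ 0.488, b = sin(fδ)/sin δ ≈ 0.815.
p = a·p₁ + b·p₂ ≈ (0.489, 0.193, 0.851); φ = arcsin(p_z) ≈ 58.28°, λ = atan2(p_y, p_x) ≈ 21.51°.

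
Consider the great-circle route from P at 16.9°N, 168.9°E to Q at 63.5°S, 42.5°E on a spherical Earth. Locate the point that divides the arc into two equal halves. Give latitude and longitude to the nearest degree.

≈ 38°S, 141°E

Convert each endpoint to a unit vector on the sphere (x = cos φ cos λ, y = cos φ sin λ, z = sin φ).
The central angle between the endpoints is δ = arccos(p₁·p₂) ≈ 2.110 rad (120.9°).
Interpolate at f = 1/2 with slerp weights a = sin((1−f)δ)/sin δ ≈ 1.014, b = sin(fδ)/sin δ ≈ 1.014.
p = a·p₁ + b·p₂ ≈ (-0.618, 0.492, -0.613); φ = arcsin(p_z) ≈ -37.78°, λ = atan2(p_y, p_x) ≈ 141.47°.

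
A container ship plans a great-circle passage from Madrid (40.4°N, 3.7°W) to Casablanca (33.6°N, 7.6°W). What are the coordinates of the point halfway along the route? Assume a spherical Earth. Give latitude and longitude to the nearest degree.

The haversine formula gives a central angle δ ≈ 0.131 rad (7.5°) between the endpoints.
Interpolate at f = 1/2 with slerp weights a = sin((1−f)δ)/sin δ ≈ 0.501, b = sin(fδ)/sin δ ≈ 0.501.
p = a·p₁ + b·p₂ ≈ (0.794, -0.080, 0.602); φ = arcsin(p_z) ≈ 37.02°, λ = atan2(p_y, p_x) ≈ -5.74°.

≈ (37°N, 6°W)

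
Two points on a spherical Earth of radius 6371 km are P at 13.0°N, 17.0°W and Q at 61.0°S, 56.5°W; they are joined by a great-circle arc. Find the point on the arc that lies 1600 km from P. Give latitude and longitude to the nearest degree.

≈ 1°S, 21°W

From cos δ = sin φ₁ sin φ₂ + cos φ₁ cos φ₂ cos Δλ, the central angle is δ ≈ 1.402 rad (80.3°). The total great-circle distance is δ·R ≈ 1.402 × 6371 ≈ 8934 km, so the target fraction is f = 1600/8934 ≈ 0.179.
Interpolate at f ≈ 0.179 with slerp weights a = sin((1−f)δ)/sin δ ≈ 0.926, b = sin(fδ)/sin δ ≈ 0.252.
p = a·p₁ + b·p₂ ≈ (0.931, -0.366, -0.012); φ = arcsin(p_z) ≈ -0.69°, λ = atan2(p_y, p_x) ≈ -21.46°.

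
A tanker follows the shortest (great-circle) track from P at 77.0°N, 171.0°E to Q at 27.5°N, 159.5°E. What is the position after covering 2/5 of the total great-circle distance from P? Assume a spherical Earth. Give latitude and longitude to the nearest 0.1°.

Write both endpoints as unit vectors p₁, p₂ with components (cos φ cos λ, cos φ sin λ, sin φ).
The central angle between the endpoints is δ = arccos(p₁·p₂) ≈ 0.869 rad (49.8°).
Interpolate at f = 2/5 with slerp weights a = sin((1−f)δ)/sin δ ≈ 0.652, b = sin(fδ)/sin δ ≈ 0.446.
p = a·p₁ + b·p₂ ≈ (-0.516, 0.162, 0.842); φ = arcsin(p_z) ≈ 57.30°, λ = atan2(p_y, p_x) ≈ 162.60°.

≈ 57.3°N, 162.6°E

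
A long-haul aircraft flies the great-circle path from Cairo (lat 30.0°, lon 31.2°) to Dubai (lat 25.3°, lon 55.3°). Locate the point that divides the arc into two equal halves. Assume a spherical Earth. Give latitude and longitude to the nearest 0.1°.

Convert each endpoint to a unit vector on the sphere (x = cos φ cos λ, y = cos φ sin λ, z = sin φ).
The central angle between the endpoints is δ = arccos(p₁·p₂) ≈ 0.381 rad (21.8°).
Interpolate at f = 1/2 with slerp weights a = sin((1−f)δ)/sin δ ≈ 0.509, b = sin(fδ)/sin δ ≈ 0.509.
p = a·p₁ + b·p₂ ≈ (0.639, 0.607, 0.472); φ = arcsin(p_z) ≈ 28.18°, λ = atan2(p_y, p_x) ≈ 43.51°.

≈ lat 28.2°, lon 43.5°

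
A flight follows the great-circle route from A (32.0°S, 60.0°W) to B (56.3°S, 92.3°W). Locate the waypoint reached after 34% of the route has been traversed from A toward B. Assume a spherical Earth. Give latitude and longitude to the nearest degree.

≈ (41°S, 68°W)

Write both endpoints as unit vectors p₁, p₂ with components (cos φ cos λ, cos φ sin λ, sin φ).
The central angle between the endpoints is δ = arccos(p₁·p₂) ≈ 0.576 rad (33.0°).
Interpolate at f = 0.34 with slerp weights a = sin((1−f)δ)/sin δ ≈ 0.681, b = sin(fδ)/sin δ ≈ 0.357.
p = a·p₁ + b·p₂ ≈ (0.281, -0.698, -0.658); φ = arcsin(p_z) ≈ -41.17°, λ = atan2(p_y, p_x) ≈ -68.09°.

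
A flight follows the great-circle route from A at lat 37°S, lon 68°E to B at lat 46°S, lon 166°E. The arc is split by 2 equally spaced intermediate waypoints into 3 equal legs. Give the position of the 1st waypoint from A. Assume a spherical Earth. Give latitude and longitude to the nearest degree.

≈ lat 50°S, lon 95°E

Write both endpoints as unit vectors p₁, p₂ with components (cos φ cos λ, cos φ sin λ, sin φ).
The central angle between the endpoints is δ = arccos(p₁·p₂) ≈ 1.207 rad (69.2°).
Interpolate at f = 1/3 with slerp weights a = sin((1−f)δ)/sin δ ≈ 0.771, b = sin(fδ)/sin δ ≈ 0.419.
p = a·p₁ + b·p₂ ≈ (-0.052, 0.641, -0.765); φ = arcsin(p_z) ≈ -49.95°, λ = atan2(p_y, p_x) ≈ 94.61°.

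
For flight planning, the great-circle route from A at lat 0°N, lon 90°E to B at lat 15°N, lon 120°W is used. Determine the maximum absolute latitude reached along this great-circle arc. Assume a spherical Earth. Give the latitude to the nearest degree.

≈ 28°N

The great circle lies in the plane with unit normal n̂ = (p₁ × p₂)/|p₁ × p₂|.
Here n̂_z ≈ +0.881; the vertex latitude is φ_max = arccos|n̂_z| ≈ 28.2°.
Check via Clairaut: cos φ_max = |cos φ₁| · sin C = cos(0.0°)·sin(61.8°) ≈ 0.881, again giving ≈ 28.2°.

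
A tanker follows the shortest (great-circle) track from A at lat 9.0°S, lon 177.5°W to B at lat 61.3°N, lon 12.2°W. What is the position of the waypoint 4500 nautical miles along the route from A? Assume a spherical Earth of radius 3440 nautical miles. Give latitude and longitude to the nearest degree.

Convert each endpoint to a unit vector on the sphere (x = cos φ cos λ, y = cos φ sin λ, z = sin φ).
The central angle between the endpoints is δ = arccos(p₁·p₂) ≈ 2.209 rad (126.6°). The total great-circle distance is δ·R ≈ 2.209 × 3440 ≈ 7600 nmi, so the target fraction is f = 4500/7600 ≈ 0.592.
Interpolate at f ≈ 0.592 with slerp weights a = sin((1−f)δ)/sin δ ≈ 0.976, b = sin(fδ)/sin δ ≈ 1.203.
p = a·p₁ + b·p₂ ≈ (-0.399, -0.164, 0.902); φ = arcsin(p_z) ≈ 64.44°, λ = atan2(p_y, p_x) ≈ -157.64°.

≈ lat 64°N, lon 158°W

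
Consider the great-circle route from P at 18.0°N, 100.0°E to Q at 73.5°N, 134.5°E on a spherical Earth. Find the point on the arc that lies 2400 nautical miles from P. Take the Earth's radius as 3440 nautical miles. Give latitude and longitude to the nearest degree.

≈ 57°N, 113°E

Convert each endpoint to a unit vector on the sphere (x = cos φ cos λ, y = cos φ sin λ, z = sin φ).
The central angle between the endpoints is δ = arccos(p₁·p₂) ≈ 1.025 rad (58.7°). The total great-circle distance is δ·R ≈ 1.025 × 3440 ≈ 3527 nmi, so the target fraction is f = 2400/3527 ≈ 0.681.
Interpolate at f ≈ 0.681 with slerp weights a = sin((1−f)δ)/sin δ ≈ 0.376, b = sin(fδ)/sin δ ≈ 0.752.
p = a·p₁ + b·p₂ ≈ (-0.212, 0.505, 0.837); φ = arcsin(p_z) ≈ 56.81°, λ = atan2(p_y, p_x) ≈ 112.76°.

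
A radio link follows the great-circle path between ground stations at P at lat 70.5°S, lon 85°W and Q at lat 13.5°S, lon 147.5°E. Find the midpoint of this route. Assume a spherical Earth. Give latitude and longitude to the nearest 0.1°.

≈ lat 55.3°S, lon 166.5°E

Write both endpoints as unit vectors p₁, p₂ with components (cos φ cos λ, cos φ sin λ, sin φ).
The central angle between the endpoints is δ = arccos(p₁·p₂) ≈ 1.548 rad (88.7°).
Interpolate at f = 1/2 with slerp weights a = sin((1−f)δ)/sin δ ≈ 0.699, b = sin(fδ)/sin δ ≈ 0.699.
p = a·p₁ + b·p₂ ≈ (-0.553, 0.133, -0.822); φ = arcsin(p_z) ≈ -55.33°, λ = atan2(p_y, p_x) ≈ 166.50°.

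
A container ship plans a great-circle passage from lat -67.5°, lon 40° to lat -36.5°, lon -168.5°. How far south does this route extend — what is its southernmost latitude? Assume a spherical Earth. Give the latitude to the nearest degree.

The great circle lies in the plane with unit normal n̂ = (p₁ × p₂)/|p₁ × p₂|.
Here n̂_z ≈ +0.153; the vertex latitude is φ_max = arccos|n̂_z| ≈ 81.2°.

≈ -81°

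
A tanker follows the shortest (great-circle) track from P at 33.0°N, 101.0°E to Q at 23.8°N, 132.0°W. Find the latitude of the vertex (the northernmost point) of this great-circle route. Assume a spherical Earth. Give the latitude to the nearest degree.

The great circle lies in the plane with unit normal n̂ = (p₁ × p₂)/|p₁ × p₂|.
Here n̂_z ≈ +0.632; the vertex latitude is φ_max = arccos|n̂_z| ≈ 50.8°.
Check via Clairaut: cos φ_max = |cos φ₁| · sin C = cos(33.0°)·sin(48.9°) ≈ 0.632, again giving ≈ 50.8°.

≈ 51°N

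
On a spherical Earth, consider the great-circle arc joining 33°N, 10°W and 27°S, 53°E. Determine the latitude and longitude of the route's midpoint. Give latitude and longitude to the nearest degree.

The haversine formula gives a central angle δ ≈ 1.479 rad (84.7°) between the endpoints.
Interpolate at f = 1/2 with slerp weights a = sin((1−f)δ)/sin δ ≈ 0.677, b = sin(fδ)/sin δ ≈ 0.677.
p = a·p₁ + b·p₂ ≈ (0.922, 0.383, 0.061); φ = arcsin(p_z) ≈ 3.52°, λ = atan2(p_y, p_x) ≈ 22.56°.

≈ 4°N, 23°E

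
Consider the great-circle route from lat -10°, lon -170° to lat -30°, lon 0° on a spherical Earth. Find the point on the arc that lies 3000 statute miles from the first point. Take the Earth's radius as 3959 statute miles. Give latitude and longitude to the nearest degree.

Write both endpoints as unit vectors p₁, p₂ with components (cos φ cos λ, cos φ sin λ, sin φ).
The central angle between the endpoints is δ = arccos(p₁·p₂) ≈ 2.424 rad (138.9°). The total great-circle distance is δ·R ≈ 2.424 × 3959 ≈ 9595 mi, so the target fraction is f = 3000/9595 ≈ 0.313.
Interpolate at f ≈ 0.313 with slerp weights a = sin((1−f)δ)/sin δ ≈ 1.513, b = sin(fδ)/sin δ ≈ 1.045.
p = a·p₁ + b·p₂ ≈ (-0.563, -0.259, -0.785); φ = arcsin(p_z) ≈ -51.73°, λ = atan2(p_y, p_x) ≈ -155.31°.

≈ lat -52°, lon -155°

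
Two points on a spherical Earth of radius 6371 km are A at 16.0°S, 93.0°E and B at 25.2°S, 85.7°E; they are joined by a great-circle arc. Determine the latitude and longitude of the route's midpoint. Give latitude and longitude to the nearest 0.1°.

≈ 20.6°S, 89.5°E

The haversine formula gives a central angle δ ≈ 0.200 rad (11.5°) between the endpoints.
Interpolate at f = 1/2 with slerp weights a = sin((1−f)δ)/sin δ ≈ 0.503, b = sin(fδ)/sin δ ≈ 0.503.
p = a·p₁ + b·p₂ ≈ (0.009, 0.936, -0.352); φ = arcsin(p_z) ≈ -20.64°, λ = atan2(p_y, p_x) ≈ 89.46°.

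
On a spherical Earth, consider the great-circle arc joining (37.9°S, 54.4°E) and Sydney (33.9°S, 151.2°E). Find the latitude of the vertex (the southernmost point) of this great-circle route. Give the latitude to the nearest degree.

≈ 48°S

The great circle lies in the plane with unit normal n̂ = (p₁ × p₂)/|p₁ × p₂|.
Here n̂_z ≈ +0.674; the vertex latitude is φ_max = arccos|n̂_z| ≈ 47.6°.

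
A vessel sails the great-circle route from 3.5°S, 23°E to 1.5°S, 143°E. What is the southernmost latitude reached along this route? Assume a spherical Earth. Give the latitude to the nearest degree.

The great circle lies in the plane with unit normal n̂ = (p₁ × p₂)/|p₁ × p₂|.
Here n̂_z ≈ +0.996; the vertex latitude is φ_max = arccos|n̂_z| ≈ 5.1°.
Check via Clairaut: cos φ_max = |cos φ₁| · sin C = cos(3.5°)·sin(93.7°) ≈ 0.996, again giving ≈ 5.1°.

≈ 5°S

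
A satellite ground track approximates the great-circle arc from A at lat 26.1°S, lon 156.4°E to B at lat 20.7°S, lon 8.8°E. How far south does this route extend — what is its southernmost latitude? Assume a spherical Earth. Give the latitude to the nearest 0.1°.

≈ 57.3°S

The great circle lies in the plane with unit normal n̂ = (p₁ × p₂)/|p₁ × p₂|.
Here n̂_z ≈ -0.541; the vertex latitude is φ_max = arccos|n̂_z| ≈ 57.3°.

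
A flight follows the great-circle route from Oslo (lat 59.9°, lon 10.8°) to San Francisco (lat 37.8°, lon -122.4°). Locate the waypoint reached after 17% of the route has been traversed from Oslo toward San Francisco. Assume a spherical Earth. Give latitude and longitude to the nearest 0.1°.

≈ lat 68.9°, lon -10.6°

From cos δ = sin φ₁ sin φ₂ + cos φ₁ cos φ₂ cos Δλ, the central angle is δ ≈ 1.309 rad (75.0°).
Interpolate at f = 0.17 with slerp weights a = sin((1−f)δ)/sin δ ≈ 0.916, b = sin(fδ)/sin δ ≈ 0.228.
p = a·p₁ + b·p₂ ≈ (0.355, -0.066, 0.933); φ = arcsin(p_z) ≈ 68.85°, λ = atan2(p_y, p_x) ≈ -10.59°.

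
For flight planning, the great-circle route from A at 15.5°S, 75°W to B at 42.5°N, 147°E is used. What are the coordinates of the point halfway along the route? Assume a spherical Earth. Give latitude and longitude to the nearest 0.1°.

≈ 32.3°N, 124.9°W

Write both endpoints as unit vectors p₁, p₂ with components (cos φ cos λ, cos φ sin λ, sin φ).
The central angle between the endpoints is δ = arccos(p₁·p₂) ≈ 2.358 rad (135.1°).
Interpolate at f = 1/2 with slerp weights a = sin((1−f)δ)/sin δ ≈ 1.310, b = sin(fδ)/sin δ ≈ 1.310.
p = a·p₁ + b·p₂ ≈ (-0.483, -0.693, 0.535); φ = arcsin(p_z) ≈ 32.33°, λ = atan2(p_y, p_x) ≈ -124.88°.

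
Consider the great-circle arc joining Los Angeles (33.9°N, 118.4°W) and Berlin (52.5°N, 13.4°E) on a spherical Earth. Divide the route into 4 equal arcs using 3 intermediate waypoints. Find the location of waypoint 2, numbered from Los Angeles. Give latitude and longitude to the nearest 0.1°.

Write both endpoints as unit vectors p₁, p₂ with components (cos φ cos λ, cos φ sin λ, sin φ).
The central angle between the endpoints is δ = arccos(p₁·p₂) ≈ 1.465 rad (83.9°).
Interpolate at f = 2/4 with slerp weights a = sin((1−f)δ)/sin δ ≈ 0.672, b = sin(fδ)/sin δ ≈ 0.672.
p = a·p₁ + b·p₂ ≈ (0.133, -0.396, 0.909); φ = arcsin(p_z) ≈ 65.31°, λ = atan2(p_y, p_x) ≈ -71.47°.

≈ (65.3°N, 71.5°W)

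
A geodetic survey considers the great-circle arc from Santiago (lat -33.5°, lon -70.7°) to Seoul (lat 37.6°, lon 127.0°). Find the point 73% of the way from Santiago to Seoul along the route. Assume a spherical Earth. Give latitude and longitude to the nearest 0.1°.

≈ lat 32.5°, lon -178.2°

The haversine formula gives a central angle δ ≈ 2.881 rad (165.1°) between the endpoints.
Interpolate at f = 0.73 with slerp weights a = sin((1−f)δ)/sin δ ≈ 2.721, b = sin(fδ)/sin δ ≈ 3.341.
p = a·p₁ + b·p₂ ≈ (-0.843, -0.027, 0.537); φ = arcsin(p_z) ≈ 32.47°, λ = atan2(p_y, p_x) ≈ -178.16°.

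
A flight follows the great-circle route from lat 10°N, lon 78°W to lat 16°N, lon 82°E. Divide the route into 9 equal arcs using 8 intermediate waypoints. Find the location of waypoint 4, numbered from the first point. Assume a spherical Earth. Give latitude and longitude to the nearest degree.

≈ lat 52°N, lon 15°W

Write both endpoints as unit vectors p₁, p₂ with components (cos φ cos λ, cos φ sin λ, sin φ).
The central angle between the endpoints is δ = arccos(p₁·p₂) ≈ 2.571 rad (147.3°).
Interpolate at f = 4/9 with slerp weights a = sin((1−f)δ)/sin δ ≈ 1.833, b = sin(fδ)/sin δ ≈ 1.685.
p = a·p₁ + b·p₂ ≈ (0.601, -0.162, 0.783); φ = arcsin(p_z) ≈ 51.52°, λ = atan2(p_y, p_x) ≈ -15.10°.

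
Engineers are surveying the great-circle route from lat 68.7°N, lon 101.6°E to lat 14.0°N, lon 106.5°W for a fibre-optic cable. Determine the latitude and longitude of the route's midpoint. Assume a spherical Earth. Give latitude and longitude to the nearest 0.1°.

≈ lat 60.2°N, lon 121.3°W

Convert each endpoint to a unit vector on the sphere (x = cos φ cos λ, y = cos φ sin λ, z = sin φ).
The central angle between the endpoints is δ = arccos(p₁·p₂) ≈ 1.656 rad (94.9°).
Interpolate at f = 1/2 with slerp weights a = sin((1−f)δ)/sin δ ≈ 0.739, b = sin(fδ)/sin δ ≈ 0.739.
p = a·p₁ + b·p₂ ≈ (-0.258, -0.425, 0.868); φ = arcsin(p_z) ≈ 60.20°, λ = atan2(p_y, p_x) ≈ -121.25°.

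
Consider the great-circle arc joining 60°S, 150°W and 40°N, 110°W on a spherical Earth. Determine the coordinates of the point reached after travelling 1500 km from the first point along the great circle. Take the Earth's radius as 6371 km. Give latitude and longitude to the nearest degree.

≈ 48°S, 140°W

Convert each endpoint to a unit vector on the sphere (x = cos φ cos λ, y = cos φ sin λ, z = sin φ).
The central angle between the endpoints is δ = arccos(p₁·p₂) ≈ 1.837 rad (105.3°). The total great-circle distance is δ·R ≈ 1.837 × 6371 ≈ 11705 km, so the target fraction is f = 1500/11705 ≈ 0.128.
Interpolate at f ≈ 0.128 with slerp weights a = sin((1−f)δ)/sin δ ≈ 1.036, b = sin(fδ)/sin δ ≈ 0.242.
p = a·p₁ + b·p₂ ≈ (-0.512, -0.433, -0.742); φ = arcsin(p_z) ≈ -47.89°, λ = atan2(p_y, p_x) ≈ -139.77°.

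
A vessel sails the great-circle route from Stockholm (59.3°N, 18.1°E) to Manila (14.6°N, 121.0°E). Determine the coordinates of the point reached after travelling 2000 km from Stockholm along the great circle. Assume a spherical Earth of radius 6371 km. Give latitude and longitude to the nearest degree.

≈ 60°N, 54°E

From cos δ = sin φ₁ sin φ₂ + cos φ₁ cos φ₂ cos Δλ, the central angle is δ ≈ 1.464 rad (83.9°). The total great-circle distance is δ·R ≈ 1.464 × 6371 ≈ 9328 km, so the target fraction is f = 2000/9328 ≈ 0.214.
Interpolate at f ≈ 0.214 with slerp weights a = sin((1−f)δ)/sin δ ≈ 0.918, b = sin(fδ)/sin δ ≈ 0.311.
p = a·p₁ + b·p₂ ≈ (0.291, 0.403, 0.868); φ = arcsin(p_z) ≈ 60.19°, λ = atan2(p_y, p_x) ≈ 54.21°.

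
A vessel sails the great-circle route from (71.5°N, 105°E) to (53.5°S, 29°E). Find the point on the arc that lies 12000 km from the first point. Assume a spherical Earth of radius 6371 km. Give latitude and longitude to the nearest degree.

The haversine formula gives a central angle δ ≈ 2.370 rad (135.8°) between the endpoints. The total great-circle distance is δ·R ≈ 2.370 × 6371 ≈ 15098 km, so the target fraction is f = 12000/15098 ≈ 0.795.
Interpolate at f ≈ 0.795 with slerp weights a = sin((1−f)δ)/sin δ ≈ 0.670, b = sin(fδ)/sin δ ≈ 1.364.
p = a·p₁ + b·p₂ ≈ (0.655, 0.599, -0.461); φ = arcsin(p_z) ≈ -27.47°, λ = atan2(p_y, p_x) ≈ 42.44°.

≈ (27°S, 42°E)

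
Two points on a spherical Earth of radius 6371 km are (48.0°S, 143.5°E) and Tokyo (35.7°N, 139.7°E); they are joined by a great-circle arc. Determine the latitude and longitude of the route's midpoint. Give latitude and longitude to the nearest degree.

Write both endpoints as unit vectors p₁, p₂ with components (cos φ cos λ, cos φ sin λ, sin φ).
The central angle between the endpoints is δ = arccos(p₁·p₂) ≈ 1.462 rad (83.8°).
Interpolate at f = 1/2 with slerp weights a = sin((1−f)δ)/sin δ ≈ 0.672, b = sin(fδ)/sin δ ≈ 0.672.
p = a·p₁ + b·p₂ ≈ (-0.777, 0.620, -0.107); φ = arcsin(p_z) ≈ -6.15°, λ = atan2(p_y, p_x) ≈ 141.42°.

≈ (6°S, 141°E)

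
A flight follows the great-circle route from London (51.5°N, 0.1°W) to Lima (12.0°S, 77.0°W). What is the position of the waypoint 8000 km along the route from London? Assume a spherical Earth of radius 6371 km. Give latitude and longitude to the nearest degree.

≈ 4°N, 65°W

From cos δ = sin φ₁ sin φ₂ + cos φ₁ cos φ₂ cos Δλ, the central angle is δ ≈ 1.596 rad (91.4°). The total great-circle distance is δ·R ≈ 1.596 × 6371 ≈ 10165 km, so the target fraction is f = 8000/10165 ≈ 0.787.
Interpolate at f ≈ 0.787 with slerp weights a = sin((1−f)δ)/sin δ ≈ 0.333, b = sin(fδ)/sin δ ≈ 0.951.
p = a·p₁ + b·p₂ ≈ (0.417, -0.907, 0.063); φ = arcsin(p_z) ≈ 3.62°, λ = atan2(p_y, p_x) ≈ -65.31°.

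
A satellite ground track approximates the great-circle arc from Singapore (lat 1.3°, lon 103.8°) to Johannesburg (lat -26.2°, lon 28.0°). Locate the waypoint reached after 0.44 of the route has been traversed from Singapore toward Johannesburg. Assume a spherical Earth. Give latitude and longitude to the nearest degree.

Convert each endpoint to a unit vector on the sphere (x = cos φ cos λ, y = cos φ sin λ, z = sin φ).
The central angle between the endpoints is δ = arccos(p₁·p₂) ≈ 1.359 rad (77.9°).
Interpolate at f = 0.44 with slerp weights a = sin((1−f)δ)/sin δ ≈ 0.705, b = sin(fδ)/sin δ ≈ 0.576.
p = a·p₁ + b·p₂ ≈ (0.288, 0.928, -0.238); φ = arcsin(p_z) ≈ -13.78°, λ = atan2(p_y, p_x) ≈ 72.75°.

≈ lat -14°, lon 73°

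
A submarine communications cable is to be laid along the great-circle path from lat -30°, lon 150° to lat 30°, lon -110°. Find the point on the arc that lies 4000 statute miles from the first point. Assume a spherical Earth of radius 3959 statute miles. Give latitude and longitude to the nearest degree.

≈ lat 1°, lon -159°

Write both endpoints as unit vectors p₁, p₂ with components (cos φ cos λ, cos φ sin λ, sin φ).
The central angle between the endpoints is δ = arccos(p₁·p₂) ≈ 1.961 rad (112.3°). The total great-circle distance is δ·R ≈ 1.961 × 3959 ≈ 7763 mi, so the target fraction is f = 4000/7763 ≈ 0.515.
Interpolate at f ≈ 0.515 with slerp weights a = sin((1−f)δ)/sin δ ≈ 0.880, b = sin(fδ)/sin δ ≈ 0.916.
p = a·p₁ + b·p₂ ≈ (-0.931, -0.364, 0.018); φ = arcsin(p_z) ≈ 1.03°, λ = atan2(p_y, p_x) ≈ -158.63°.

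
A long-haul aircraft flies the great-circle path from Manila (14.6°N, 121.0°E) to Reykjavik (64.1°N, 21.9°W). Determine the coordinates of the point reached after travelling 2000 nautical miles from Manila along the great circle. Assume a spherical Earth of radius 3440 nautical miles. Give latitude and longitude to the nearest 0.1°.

From cos δ = sin φ₁ sin φ₂ + cos φ₁ cos φ₂ cos Δλ, the central angle is δ ≈ 1.681 rad (96.3°). The total great-circle distance is δ·R ≈ 1.681 × 3440 ≈ 5784 nmi, so the target fraction is f = 2000/5784 ≈ 0.346.
Interpolate at f ≈ 0.346 with slerp weights a = sin((1−f)δ)/sin δ ≈ 0.897, b = sin(fδ)/sin δ ≈ 0.553.
p = a·p₁ + b·p₂ ≈ (-0.223, 0.654, 0.723); φ = arcsin(p_z) ≈ 46.31°, λ = atan2(p_y, p_x) ≈ 108.83°.

≈ 46.3°N, 108.8°E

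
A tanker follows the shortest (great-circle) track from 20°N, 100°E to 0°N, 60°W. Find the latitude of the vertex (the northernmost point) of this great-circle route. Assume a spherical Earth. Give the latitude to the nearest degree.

≈ 47°N

The great circle lies in the plane with unit normal n̂ = (p₁ × p₂)/|p₁ × p₂|.
Here n̂_z ≈ -0.685; the vertex latitude is φ_max = arccos|n̂_z| ≈ 46.8°.
Check via Clairaut: cos φ_max = |cos φ₁| · sin C = cos(20.0°)·sin(46.8°) ≈ 0.685, again giving ≈ 46.8°.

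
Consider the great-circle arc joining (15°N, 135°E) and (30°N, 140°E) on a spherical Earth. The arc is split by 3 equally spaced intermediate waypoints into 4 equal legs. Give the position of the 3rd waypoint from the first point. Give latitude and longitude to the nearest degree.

The haversine formula gives a central angle δ ≈ 0.274 rad (15.7°) between the endpoints.
Interpolate at f = 3/4 with slerp weights a = sin((1−f)δ)/sin δ ≈ 0.253, b = sin(fδ)/sin δ ≈ 0.754.
p = a·p₁ + b·p₂ ≈ (-0.673, 0.593, 0.443); φ = arcsin(p_z) ≈ 26.27°, λ = atan2(p_y, p_x) ≈ 138.64°.

≈ (26°N, 139°E)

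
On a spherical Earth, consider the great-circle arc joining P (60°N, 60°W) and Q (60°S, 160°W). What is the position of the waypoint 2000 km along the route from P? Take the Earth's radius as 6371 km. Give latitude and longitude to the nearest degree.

Convert each endpoint to a unit vector on the sphere (x = cos φ cos λ, y = cos φ sin λ, z = sin φ).
The central angle between the endpoints is δ = arccos(p₁·p₂) ≈ 2.487 rad (142.5°). The total great-circle distance is δ·R ≈ 2.487 × 6371 ≈ 15846 km, so the target fraction is f = 2000/15846 ≈ 0.126.
Interpolate at f ≈ 0.126 with slerp weights a = sin((1−f)δ)/sin δ ≈ 1.354, b = sin(fδ)/sin δ ≈ 0.507.
p = a·p₁ + b·p₂ ≈ (0.100, -0.673, 0.733); φ = arcsin(p_z) ≈ 47.13°, λ = atan2(p_y, p_x) ≈ -81.54°.

≈ (47°N, 82°W)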